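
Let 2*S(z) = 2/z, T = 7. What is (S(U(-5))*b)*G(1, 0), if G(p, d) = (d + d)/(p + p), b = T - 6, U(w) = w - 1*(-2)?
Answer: 0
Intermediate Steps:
U(w) = 2 + w (U(w) = w + 2 = 2 + w)
S(z) = 1/z (S(z) = (2/z)/2 = 1/z)
b = 1 (b = 7 - 6 = 1)
G(p, d) = d/p (G(p, d) = (2*d)/((2*p)) = (2*d)*(1/(2*p)) = d/p)
(S(U(-5))*b)*G(1, 0) = (1/(2 - 5))*(0/1) = (1/(-3))*(0*1) = -⅓*1*0 = -⅓*0 = 0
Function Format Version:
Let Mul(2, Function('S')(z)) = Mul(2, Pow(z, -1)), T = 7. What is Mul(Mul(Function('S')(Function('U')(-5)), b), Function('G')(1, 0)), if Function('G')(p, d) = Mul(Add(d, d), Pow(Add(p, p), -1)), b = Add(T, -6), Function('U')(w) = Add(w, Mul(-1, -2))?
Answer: 0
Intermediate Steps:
Function('U')(w) = Add(2, w) (Function('U')(w) = Add(w, 2) = Add(2, w))
Function('S')(z) = Pow(z, -1) (Function('S')(z) = Mul(Rational(1, 2), Mul(2, Pow(z, -1))) = Pow(z, -1))
b = 1 (b = Add(7, -6) = 1)
Function('G')(p, d) = Mul(d, Pow(p, -1)) (Function('G')(p, d) = Mul(Mul(2, d), Pow(Mul(2, p), -1)) = Mul(Mul(2, d), Mul(Rational(1, 2), Pow(p, -1))) = Mul(d, Pow(p, -1)))
Mul(Mul(Function('S')(Function('U')(-5)), b), Function('G')(1, 0)) = Mul(Mul(Pow(Add(2, -5), -1), 1), Mul(0, Pow(1, -1))) = Mul(Mul(Pow(-3, -1), 1), Mul(0, 1)) = Mul(Mul(Rational(-1, 3), 1), 0) = Mul(Rational(-1, 3), 0) = 0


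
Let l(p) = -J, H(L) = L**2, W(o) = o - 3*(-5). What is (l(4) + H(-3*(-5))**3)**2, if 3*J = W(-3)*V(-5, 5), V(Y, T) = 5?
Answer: 129745882266025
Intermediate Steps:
W(o) = 15 + o (W(o) = o + 15 = 15 + o)
J = 20 (J = ((15 - 3)*5)/3 = (12*5)/3 = (1/3)*60 = 20)
l(p) = -20 (l(p) = -1*20 = -20)
(l(4) + H(-3*(-5))**3)**2 = (-20 + ((-3*(-5))**2)**3)**2 = (-20 + (15**2)**3)**2 = (-20 + 225**3)**2 = (-20 + 11390625)**2 = 11390605**2 = 129745882266025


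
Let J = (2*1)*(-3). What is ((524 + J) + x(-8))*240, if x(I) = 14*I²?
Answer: 339360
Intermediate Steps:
J = -6 (J = 2*(-3) = -6)
((524 + J) + x(-8))*240 = ((524 - 6) + 14*(-8)²)*240 = (518 + 14*64)*240 = (518 + 896)*240 = 1414*240 = 339360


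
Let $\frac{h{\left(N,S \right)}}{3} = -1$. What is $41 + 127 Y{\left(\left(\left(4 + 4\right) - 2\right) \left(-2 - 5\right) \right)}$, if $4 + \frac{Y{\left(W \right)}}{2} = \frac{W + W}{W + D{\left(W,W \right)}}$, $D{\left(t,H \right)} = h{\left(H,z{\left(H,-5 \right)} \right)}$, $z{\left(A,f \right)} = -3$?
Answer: $- \frac{7513}{15} \approx -500.87$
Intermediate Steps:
$h{\left(N,S \right)} = -3$ ($h{\left(N,S \right)} = 3 \left(-1\right) = -3$)
$D{\left(t,H \right)} = -3$
$Y{\left(W \right)} = -8 + \frac{4 W}{-3 + W}$ ($Y{\left(W \right)} = -8 + 2 \frac{W + W}{W - 3} = -8 + 2 \frac{2 W}{-3 + W} = -8 + \frac{4 W}{-3 + W}$)
$41 + 127 Y{\left(\left(\left(4 + 4\right) - 2\right) \left(-2 - 5\right) \right)} = 41 + 127 \frac{4 \left(6 - \left(\left(4 + 4\right) - 2\right) \left(-2 - 5\right)\right)}{-3 + \left(\left(4 + 4\right) - 2\right) \left(-2 - 5\right)} = 41 + 127 \frac{4 \left(6 - \left(8 - 2\right) \left(-7\right)\right)}{-3 + \left(8 - 2\right) \left(-7\right)} = 41 + 127 \frac{4 \left(6 - 6 \left(-7\right)\right)}{-3 + 6 \left(-7\right)} = 41 + 127 \frac{4 \left(6 - -42\right)}{-3 - 42} = 41 + 127 \frac{4 \left(6 + 42\right)}{-45} = 41 + 127 \cdot 4 \left(- \frac{1}{45}\right) 48 = 41 + 127 \left(- \frac{64}{15}\right) = 41 - \frac{8128}{15} = - \frac{7513}{15}$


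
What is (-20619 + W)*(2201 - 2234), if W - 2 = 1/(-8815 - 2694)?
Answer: 7830274782/11509 ≈ 6.8036e+5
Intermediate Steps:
W = 23017/11509 (W = 2 + 1/(-8815 - 2694) = 2 + 1/(-11509) = 2 - 1/11509 = 23017/11509 ≈ 1.9999)
(-20619 + W)*(2201 - 2234) = (-20619 + 23017/11509)*(2201 - 2234) = -237281054/11509*(-33) = 7830274782/11509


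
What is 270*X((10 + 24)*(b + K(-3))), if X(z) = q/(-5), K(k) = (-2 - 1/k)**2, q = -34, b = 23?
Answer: 1836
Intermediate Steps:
X(z) = 34/5 (X(z) = -34/(-5) = -34*(-1/5) = 34/5)
270*X((10 + 24)*(b + K(-3))) = 270*(34/5) = 1836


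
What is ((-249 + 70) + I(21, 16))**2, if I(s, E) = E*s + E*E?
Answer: 170569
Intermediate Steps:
I(s, E) = E**2 + E*s (I(s, E) = E*s + E**2 = E**2 + E*s)
((-249 + 70) + I(21, 16))**2 = ((-249 + 70) + 16*(16 + 21))**2 = (-179 + 16*37)**2 = (-179 + 592)**2 = 413**2 = 170569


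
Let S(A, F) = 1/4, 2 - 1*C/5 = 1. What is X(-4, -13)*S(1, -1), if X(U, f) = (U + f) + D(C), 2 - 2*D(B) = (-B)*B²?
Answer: 93/8 ≈ 11.625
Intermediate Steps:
C = 5 (C = 10 - 5*1 = 10 - 5 = 5)
S(A, F) = ¼
D(B) = 1 + B³/2 (D(B) = 1 - (-B)*B²/2 = 1 - (-1)*B³/2 = 1 + B³/2)
X(U, f) = 127/2 + U + f (X(U, f) = (U + f) + (1 + (½)*5³) = (U + f) + (1 + (½)*125) = (U + f) + (1 + 125/2) = (U + f) + 127/2 = 127/2 + U + f)
X(-4, -13)*S(1, -1) = (127/2 - 4 - 13)*(¼) = (93/2)*(¼) = 93/8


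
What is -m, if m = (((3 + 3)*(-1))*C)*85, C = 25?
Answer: 12750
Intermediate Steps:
m = -12750 (m = (((3 + 3)*(-1))*25)*85 = ((6*(-1))*25)*85 = -6*25*85 = -150*85 = -12750)
-m = -1*(-12750) = 12750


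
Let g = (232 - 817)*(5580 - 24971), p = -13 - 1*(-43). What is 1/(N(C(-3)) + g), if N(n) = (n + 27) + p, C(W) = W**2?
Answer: 1/11343801 ≈ 8.8154e-8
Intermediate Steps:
p = 30 (p = -13 + 43 = 30)
N(n) = 57 + n (N(n) = (n + 27) + 30 = (27 + n) + 30 = 57 + n)
g = 11343735 (g = -585*(-19391) = 11343735)
1/(N(C(-3)) + g) = 1/((57 + (-3)**2) + 11343735) = 1/((57 + 9) + 11343735) = 1/(66 + 11343735) = 1/11343801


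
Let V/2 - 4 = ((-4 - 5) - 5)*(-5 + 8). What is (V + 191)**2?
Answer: 13225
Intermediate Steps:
V = -76 (V = 8 + 2*(((-4 - 5) - 5)*(-5 + 8)) = 8 + 2*((-9 - 5)*3) = 8 + 2*(-14*3) = 8 + 2*(-42) = 8 - 84 = -76)
(V + 191)**2 = (-76 + 191)**2 = 115**2 = 13225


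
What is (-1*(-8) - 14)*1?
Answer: -6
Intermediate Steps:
(-1*(-8) - 14)*1 = (8 - 14)*1 = -6*1 = -6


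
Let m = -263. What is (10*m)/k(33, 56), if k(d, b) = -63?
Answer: 2630/63 ≈ 41.746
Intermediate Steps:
(10*m)/k(33, 56) = (10*(-263))/(-63) = -2630*(-1/63) = 2630/63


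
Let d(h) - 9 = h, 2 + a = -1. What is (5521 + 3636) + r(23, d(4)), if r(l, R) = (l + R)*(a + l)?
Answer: 9877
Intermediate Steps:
a = -3 (a = -2 - 1 = -3)
d(h) = 9 + h
r(l, R) = (-3 + l)*(R + l) (r(l, R) = (l + R)*(-3 + l) = (R + l)*(-3 + l) = (-3 + l)*(R + l))
(5521 + 3636) + r(23, d(4)) = (5521 + 3636) + (23² - 3*(9 + 4) - 3*23 + (9 + 4)*23) = 9157 + (529 - 3*13 - 69 + 13*23) = 9157 + (529 - 39 - 69 + 299) = 9157 + 720 = 9877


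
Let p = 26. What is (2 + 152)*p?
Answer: 4004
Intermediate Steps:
(2 + 152)*p = (2 + 152)*26 = 154*26 = 4004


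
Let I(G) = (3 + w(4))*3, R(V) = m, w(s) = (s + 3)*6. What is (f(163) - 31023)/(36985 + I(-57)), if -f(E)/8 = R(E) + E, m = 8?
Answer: -32391/37120 ≈ -0.87260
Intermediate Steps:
w(s) = 18 + 6*s (w(s) = (3 + s)*6 = 18 + 6*s)
R(V) = 8
I(G) = 135 (I(G) = (3 + (18 + 6*4))*3 = (3 + (18 + 24))*3 = (3 + 42)*3 = 45*3 = 135)
f(E) = -64 - 8*E (f(E) = -8*(8 + E) = -64 - 8*E)
(f(163) - 31023)/(36985 + I(-57)) = ((-64 - 8*163) - 31023)/(36985 + 135) = ((-64 - 1304) - 31023)/37120 = (-1368 - 31023)*(1/37120) = -32391*1/37120 = -32391/37120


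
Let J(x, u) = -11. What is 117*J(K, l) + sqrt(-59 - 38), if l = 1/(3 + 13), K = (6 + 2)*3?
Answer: -1287 + I*sqrt(97) ≈ -1287.0 + 9.8489*I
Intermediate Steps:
K = 24 (K = 8*3 = 24)
l = 1/16 ≈ 0.062500
117*J(K, l) + sqrt(-59 - 38) = 117*(-11) + sqrt(-59 - 38) = -1287 + sqrt(-97) = -1287 + I*sqrt(97)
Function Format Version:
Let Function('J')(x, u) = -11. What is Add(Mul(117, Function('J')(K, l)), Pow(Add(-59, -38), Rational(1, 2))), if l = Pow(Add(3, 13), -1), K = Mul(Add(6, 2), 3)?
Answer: Add(-1287, Mul(I, Pow(97, Rational(1, 2)))) ≈ Add(-1287.0, Mul(9.8489, I))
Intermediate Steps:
K = 24 (K = Mul(8, 3) = 24)
l = Rational(1, 16) (l = Pow(16, -1) = Rational(1, 16) ≈ 0.062500)
Add(Mul(117, Function('J')(K, l)), Pow(Add(-59, -38), Rational(1, 2))) = Add(Mul(117, -11), Pow(Add(-59, -38), Rational(1, 2))) = Add(-1287, Pow(-97, Rational(1, 2))) = Add(-1287, Mul(I, Pow(97, Rational(1, 2))))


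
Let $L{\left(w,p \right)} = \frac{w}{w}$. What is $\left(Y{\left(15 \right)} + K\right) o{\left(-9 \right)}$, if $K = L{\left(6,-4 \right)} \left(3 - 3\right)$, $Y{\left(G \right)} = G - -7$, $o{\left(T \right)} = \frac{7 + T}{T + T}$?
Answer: $\frac{22}{9} \approx 2.4444$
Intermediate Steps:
$L{\left(w,p \right)} = 1$
$o{\left(T \right)} = \frac{7 + T}{2 T}$
$Y{\left(G \right)} = 7 + G$ ($Y{\left(G \right)} = G + 7 = 7 + G$)
$K = 0$ ($K = 1 \left(3 - 3\right) = 1 \cdot 0 = 0$)
$\left(Y{\left(15 \right)} + K\right) o{\left(-9 \right)} = \left(\left(7 + 15\right) + 0\right) \frac{7 - 9}{2 \left(-9\right)} = \left(22 + 0\right) \frac{1}{2} \left(- \frac{1}{9}\right) \left(-2\right) = 22 \cdot \frac{1}{9} = \frac{22}{9}$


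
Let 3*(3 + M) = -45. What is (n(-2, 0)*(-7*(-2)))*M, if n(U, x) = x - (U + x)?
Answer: -504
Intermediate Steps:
M = -18 (M = -3 + (⅓)*(-45) = -3 - 15 = -18)
n(U, x) = -U (n(U, x) = x + (-U - x) = -U)
(n(-2, 0)*(-7*(-2)))*M = ((-1*(-2))*(-7*(-2)))*(-18) = (2*14)*(-18) = 28*(-18) = -504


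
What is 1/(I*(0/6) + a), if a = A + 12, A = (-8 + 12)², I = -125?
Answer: 1/28 ≈ 0.035714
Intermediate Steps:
A = 16 (A = 4² = 16)
a = 28 (a = 16 + 12 = 28)
1/(I*(0/6) + a) = 1/(-0/6 + 28) = 1/(-125*0 + 28) = 1/(0 + 28) = 1/28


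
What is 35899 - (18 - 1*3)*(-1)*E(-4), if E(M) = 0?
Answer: 35899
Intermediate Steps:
35899 - (18 - 1*3)*(-1)*E(-4) = 35899 - (18 - 1*3)*(-1)*0 = 35899 - (18 - 3)*(-1)*0 = 35899 - 15*(-1)*0 = 35899 - (-15)*0 = 35899 - 1*0 = 35899 + 0 = 35899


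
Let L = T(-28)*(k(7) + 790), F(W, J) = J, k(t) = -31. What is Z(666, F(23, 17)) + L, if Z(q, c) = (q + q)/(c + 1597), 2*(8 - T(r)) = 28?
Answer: -1224804/269 ≈ -4553.2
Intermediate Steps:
T(r) = -6 (T(r) = 8 - 1/2*28 = 8 - 14 = -6)
Z(q, c) = 2*q/(1597 + c) (Z(q, c) = (2*q)/(1597 + c) = 2*q/(1597 + c))
L = -4554 (L = -6*(-31 + 790) = -6*759 = -4554)
Z(666, F(23, 17)) + L = 2*666/(1597 + 17) - 4554 = 2*666/1614 - 4554 = 2*666*(1/1614) - 4554 = 222/269 - 4554 = -1224804/269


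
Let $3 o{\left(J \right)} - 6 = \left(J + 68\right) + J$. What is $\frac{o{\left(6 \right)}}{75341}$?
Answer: $\frac{86}{226023} \approx 0.00038049$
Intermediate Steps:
$o{\left(J \right)} = \frac{74}{3} + \frac{2 J}{3}$ ($o{\left(J \right)} = 2 + \frac{\left(J + 68\right) + J}{3} = 2 + \frac{\left(68 + J\right) + J}{3} = 2 + \frac{68 + 2 J}{3} = 2 + \left(\frac{68}{3} + \frac{2 J}{3}\right) = \frac{74}{3} + \frac{2 J}{3}$)
$\frac{o{\left(6 \right)}}{75341} = \frac{\frac{74}{3} + \frac{2}{3} \cdot 6}{75341} = \left(\frac{74}{3} + 4\right) \frac{1}{75341} = \frac{86}{3} \cdot \frac{1}{75341} = \frac{86}{226023}$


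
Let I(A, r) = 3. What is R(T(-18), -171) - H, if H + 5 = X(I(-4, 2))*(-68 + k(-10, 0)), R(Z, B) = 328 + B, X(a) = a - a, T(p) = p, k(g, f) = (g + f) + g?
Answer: 162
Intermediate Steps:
k(g, f) = f + 2*g (k(g, f) = (f + g) + g = f + 2*g)
X(a) = 0
H = -5 (H = -5 + 0*(-68 + (0 + 2*(-10))) = -5 + 0*(-68 + (0 - 20)) = -5 + 0*(-68 - 20) = -5 + 0*(-88) = -5 + 0 = -5)
R(T(-18), -171) - H = (328 - 171) - 1*(-5) = 157 + 5 = 162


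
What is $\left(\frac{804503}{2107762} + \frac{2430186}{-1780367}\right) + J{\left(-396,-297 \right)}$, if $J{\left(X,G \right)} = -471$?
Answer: $- \frac{1771159790087165}{3752589908654} \approx -471.98$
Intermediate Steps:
$\left(\frac{804503}{2107762} + \frac{2430186}{-1780367}\right) + J{\left(-396,-297 \right)} = \left(\frac{804503}{2107762} + \frac{2430186}{-1780367}\right) - 471 = \left(804503 \cdot \frac{1}{2107762} + 2430186 \left(- \frac{1}{1780367}\right)\right) - 471 = \left(\frac{804503}{2107762} - \frac{2430186}{1780367}\right) - 471 = - \frac{3689943111131}{3752589908654} - 471 = - \frac{1771159790087165}{3752589908654}$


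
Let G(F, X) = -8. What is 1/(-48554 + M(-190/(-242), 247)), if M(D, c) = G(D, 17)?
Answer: -1/48562 ≈ -2.0592e-5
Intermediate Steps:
M(D, c) = -8
1/(-48554 + M(-190/(-242), 247)) = 1/(-48554 - 8) = 1/(-48562) = -1/48562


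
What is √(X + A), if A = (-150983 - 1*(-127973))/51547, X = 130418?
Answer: 2*√86632899008723/51547 ≈ 361.13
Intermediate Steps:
A = -23010/51547 (A = (-150983 + 127973)*(1/51547) = -23010*1/51547 = -23010/51547 ≈ -0.44639)
√(X + A) = √(130418 - 23010/51547) = √(6722633636/51547) = 2*√86632899008723/51547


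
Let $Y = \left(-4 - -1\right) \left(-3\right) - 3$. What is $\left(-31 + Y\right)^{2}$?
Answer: $625$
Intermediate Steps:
$Y = 6$ ($Y = \left(-4 + 1\right) \left(-3\right) - 3 = \left(-3\right) \left(-3\right) - 3 = 9 - 3 = 6$)
$\left(-31 + Y\right)^{2} = \left(-31 + 6\right)^{2} = \left(-25\right)^{2} = 625$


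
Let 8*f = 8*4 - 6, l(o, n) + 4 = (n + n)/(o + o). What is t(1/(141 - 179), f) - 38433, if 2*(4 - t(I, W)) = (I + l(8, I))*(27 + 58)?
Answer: -23260707/608 ≈ -38258.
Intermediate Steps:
l(o, n) = -4 + n/o (l(o, n) = -4 + (n + n)/(o + o) = -4 + (2*n)/((2*o)) = -4 + (2*n)*(1/(2*o)) = -4 + n/o)
f = 13/4 (f = (8*4 - 6)/8 = (32 - 6)/8 = (⅛)*26 = 13/4 ≈ 3.2500)
t(I, W) = 174 - 765*I/16 (t(I, W) = 4 - (I + (-4 + I/8))*(27 + 58)/2 = 4 - (I + (-4 + I*(⅛)))*85/2 = 4 - (I + (-4 + I/8))*85/2 = 4 - (-4 + 9*I/8)*85/2 = 4 - (-340 + 765*I/8)/2 = 4 + (170 - 765*I/16) = 174 - 765*I/16)
t(1/(141 - 179), f) - 38433 = (174 - 765/(16*(141 - 179))) - 38433 = (174 - 765/16/(-38)) - 38433 = (174 - 765/16*(-1/38)) - 38433 = (174 + 765/608) - 38433 = 106557/608 - 38433 = -23260707/608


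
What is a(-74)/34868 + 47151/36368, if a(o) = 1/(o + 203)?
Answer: 53020978535/40895561424 ≈ 1.2965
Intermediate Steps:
a(o) = 1/(203 + o)
a(-74)/34868 + 47151/36368 = 1/((203 - 74)*34868) + 47151/36368 = (1/34868)/129 + 47151*(1/36368) = (1/129)*(1/34868) + 47151/36368 = 1/4497972 + 47151/36368 = 53020978535/40895561424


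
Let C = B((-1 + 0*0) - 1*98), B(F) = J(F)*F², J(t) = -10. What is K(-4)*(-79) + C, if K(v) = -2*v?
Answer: -98642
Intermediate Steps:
B(F) = -10*F²
C = -98010 (C = -10*((-1 + 0*0) - 1*98)² = -10*((-1 + 0) - 98)² = -10*(-1 - 98)² = -10*(-99)² = -10*9801 = -98010)
K(-4)*(-79) + C = -2*(-4)*(-79) - 98010 = 8*(-79) - 98010 = -632 - 98010 = -98642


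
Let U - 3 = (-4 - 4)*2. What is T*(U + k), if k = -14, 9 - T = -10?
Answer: -513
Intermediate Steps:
U = -13 (U = 3 + (-4 - 4)*2 = 3 - 8*2 = 3 - 16 = -13)
T = 19 (T = 9 - 1*(-10) = 9 + 10 = 19)
T*(U + k) = 19*(-13 - 14) = 19*(-27) = -513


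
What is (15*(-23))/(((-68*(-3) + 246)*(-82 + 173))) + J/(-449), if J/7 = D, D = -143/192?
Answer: 124991/39224640 ≈ 0.0031865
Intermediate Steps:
D = -143/192 (D = -143*1/192 = -143/192 ≈ -0.74479)
J = -1001/192 (J = 7*(-143/192) = -1001/192 ≈ -5.2135)
(15*(-23))/(((-68*(-3) + 246)*(-82 + 173))) + J/(-449) = (15*(-23))/(((-68*(-3) + 246)*(-82 + 173))) - 1001/192/(-449) = -345*1/(91*(204 + 246)) - 1001/192*(-1/449) = -345/(450*91) + 1001/86208 = -345/40950 + 1001/86208 = -345*1/40950 + 1001/86208 = -23/2730 + 1001/86208 = 124991/39224640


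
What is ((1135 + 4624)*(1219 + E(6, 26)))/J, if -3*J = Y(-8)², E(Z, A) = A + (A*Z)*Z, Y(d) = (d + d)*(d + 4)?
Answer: -37681137/4096 ≈ -9199.5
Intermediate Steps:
Y(d) = 2*d*(4 + d) (Y(d) = (2*d)*(4 + d) = 2*d*(4 + d))
E(Z, A) = A + A*Z²
J = -4096/3 (J = -256*(4 - 8)²/3 = -(2*(-8)*(-4))²/3 = -⅓*64² = -⅓*4096 = -4096/3 ≈ -1365.3)
((1135 + 4624)*(1219 + E(6, 26)))/J = ((1135 + 4624)*(1219 + 26*(1 + 6²)))/(-4096/3) = (5759*(1219 + 26*(1 + 36)))*(-3/4096) = (5759*(1219 + 26*37))*(-3/4096) = (5759*(1219 + 962))*(-3/4096) = (5759*2181)*(-3/4096) = 12560379*(-3/4096) = -37681137/4096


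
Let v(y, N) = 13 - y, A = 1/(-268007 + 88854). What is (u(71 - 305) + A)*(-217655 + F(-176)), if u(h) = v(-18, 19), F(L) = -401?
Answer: -1211026765552/179153 ≈ -6.7597e+6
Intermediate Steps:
A = -1/179153 (A = 1/(-179153) = -1/179153 ≈ -5.5818e-6)
u(h) = 31 (u(h) = 13 - 1*(-18) = 13 + 18 = 31)
(u(71 - 305) + A)*(-217655 + F(-176)) = (31 - 1/179153)*(-217655 - 401) = (5553742/179153)*(-218056) = -1211026765552/179153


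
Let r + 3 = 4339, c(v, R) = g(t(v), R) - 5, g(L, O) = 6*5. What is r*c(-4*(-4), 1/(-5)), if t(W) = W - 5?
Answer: 108400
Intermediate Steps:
t(W) = -5 + W
g(L, O) = 30
c(v, R) = 25 (c(v, R) = 30 - 5 = 25)
r = 4336 (r = -3 + 4339 = 4336)
r*c(-4*(-4), 1/(-5)) = 4336*25 = 108400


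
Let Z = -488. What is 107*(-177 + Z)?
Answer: -71155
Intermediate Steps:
107*(-177 + Z) = 107*(-177 - 488) = 107*(-665) = -71155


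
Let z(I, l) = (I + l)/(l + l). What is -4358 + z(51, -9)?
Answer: -13081/3 ≈ -4360.3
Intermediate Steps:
z(I, l) = (I + l)/(2*l) (z(I, l) = (I + l)/((2*l)) = (I + l)*(1/(2*l)) = (I + l)/(2*l))
-4358 + z(51, -9) = -4358 + (1/2)*(51 - 9)/(-9) = -4358 + (1/2)*(-1/9)*42 = -4358 - 7/3 = -13081/3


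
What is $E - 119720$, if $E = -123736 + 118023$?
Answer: $-125433$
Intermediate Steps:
$E = -5713$
$E - 119720 = -5713 - 119720 = -125433$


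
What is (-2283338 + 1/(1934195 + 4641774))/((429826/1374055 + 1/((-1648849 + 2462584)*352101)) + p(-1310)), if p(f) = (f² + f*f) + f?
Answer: -1182263627441097912600227941785/1776441694826741745911301083827 ≈ -0.66552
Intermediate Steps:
p(f) = f + 2*f² (p(f) = (f² + f²) + f = 2*f² + f = f + 2*f²)
(-2283338 + 1/(1934195 + 4641774))/((429826/1374055 + 1/((-1648849 + 2462584)*352101)) + p(-1310)) = (-2283338 + 1/(1934195 + 4641774))/((429826/1374055 + 1/((-1648849 + 2462584)*352101)) - 1310*(1 + 2*(-1310))) = (-2283338 + 1/6575969)/((429826*(1/1374055) + (1/352101)/813735) - 1310*(1 - 2620)) = (-2283338 + 1/6575969)/((429826/1374055 + (1/813735)*(1/352101)) - 1310*(-2619)) = -15015159904521/(6575969*((429826/1374055 + 1/286516907235) + 3430890)) = -15015159904521/(6575969*(24630483234113033/78737997794157585 + 3430890)) = -15015159904521/(6575969*270141433882480550913683/78737997794157585) = -15015159904521/6575969*78737997794157585/270141433882480550913683 = -1182263627441097912600227941785/1776441694826741745911301083827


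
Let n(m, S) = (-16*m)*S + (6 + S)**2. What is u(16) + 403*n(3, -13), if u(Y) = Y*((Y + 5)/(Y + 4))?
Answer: 1356179/5 ≈ 2.7124e+5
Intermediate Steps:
u(Y) = Y*(5 + Y)/(4 + Y) (u(Y) = Y*((5 + Y)/(4 + Y)) = Y*(5 + Y)/(4 + Y))
n(m, S) = (6 + S)**2 - 16*S*m (n(m, S) = -16*S*m + (6 + S)**2 = (6 + S)**2 - 16*S*m)
u(16) + 403*n(3, -13) = 16*(5 + 16)/(4 + 16) + 403*((6 - 13)**2 - 16*(-13)*3) = 16*21/20 + 403*((-7)**2 + 624) = 16*(1/20)*21 + 403*(49 + 624) = 84/5 + 403*673 = 84/5 + 271219 = 1356179/5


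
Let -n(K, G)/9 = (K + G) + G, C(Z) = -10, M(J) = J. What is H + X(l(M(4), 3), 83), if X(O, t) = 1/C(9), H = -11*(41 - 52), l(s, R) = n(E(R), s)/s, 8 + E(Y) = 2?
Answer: 1209/10 ≈ 120.90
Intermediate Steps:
E(Y) = -6 (E(Y) = -8 + 2 = -6)
n(K, G) = -18*G - 9*K (n(K, G) = -9*((K + G) + G) = -9*((G + K) + G) = -9*(K + 2*G) = -18*G - 9*K)
l(s, R) = (54 - 18*s)/s (l(s, R) = (-18*s - 9*(-6))/s = (-18*s + 54)/s = (54 - 18*s)/s)
H = 121 (H = -11*(-11) = 121)
X(O, t) = -⅒ (X(O, t) = 1/(-10) = -⅒)
H + X(l(M(4), 3), 83) = 121 - ⅒ = 1209/10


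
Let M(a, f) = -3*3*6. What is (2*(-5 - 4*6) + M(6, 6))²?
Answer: 12544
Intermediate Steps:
M(a, f) = -54 (M(a, f) = -9*6 = -54)
(2*(-5 - 4*6) + M(6, 6))² = (2*(-5 - 4*6) - 54)² = (2*(-5 - 24) - 54)² = (2*(-29) - 54)² = (-58 - 54)² = (-112)² = 12544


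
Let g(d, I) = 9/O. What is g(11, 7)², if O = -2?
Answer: 81/4 ≈ 20.250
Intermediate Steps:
g(d, I) = -9/2 (g(d, I) = 9/(-2) = 9*(-½) = -9/2)
g(11, 7)² = (-9/2)² = 81/4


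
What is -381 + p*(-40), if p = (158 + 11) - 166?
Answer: -501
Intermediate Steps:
p = 3 (p = 169 - 166 = 3)
-381 + p*(-40) = -381 + 3*(-40) = -381 - 120 = -501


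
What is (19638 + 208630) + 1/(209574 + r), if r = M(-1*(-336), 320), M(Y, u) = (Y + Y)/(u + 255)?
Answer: 27507600150071/120505722 ≈ 2.2827e+5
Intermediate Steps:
M(Y, u) = 2*Y/(255 + u) (M(Y, u) = (2*Y)/(255 + u) = 2*Y/(255 + u))
r = 672/575 (r = 2*(-1*(-336))/(255 + 320) = 2*336/575 = 2*336*(1/575) = 672/575 ≈ 1.1687)
(19638 + 208630) + 1/(209574 + r) = (19638 + 208630) + 1/(209574 + 672/575) = 228268 + 1/(120505722/575) = 228268 + 575/120505722 = 27507600150071/120505722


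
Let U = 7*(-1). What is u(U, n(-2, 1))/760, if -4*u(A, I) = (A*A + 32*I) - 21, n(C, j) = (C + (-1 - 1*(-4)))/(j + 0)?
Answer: -3/152 ≈ -0.019737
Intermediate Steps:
n(C, j) = (3 + C)/j (n(C, j) = (C + (-1 + 4))/j = (C + 3)/j = (3 + C)/j)
U = -7
u(A, I) = 21/4 - 8*I - A²/4 (u(A, I) = -((A*A + 32*I) - 21)/4 = -((A² + 32*I) - 21)/4 = -(-21 + A² + 32*I)/4 = 21/4 - 8*I - A²/4)
u(U, n(-2, 1))/760 = (21/4 - 8*(3 - 2)/1 - ¼*(-7)²)/760 = (21/4 - 8 - ¼*49)*(1/760) = (21/4 - 8*1 - 49/4)*(1/760) = (21/4 - 8 - 49/4)*(1/760) = -15*1/760 = -3/152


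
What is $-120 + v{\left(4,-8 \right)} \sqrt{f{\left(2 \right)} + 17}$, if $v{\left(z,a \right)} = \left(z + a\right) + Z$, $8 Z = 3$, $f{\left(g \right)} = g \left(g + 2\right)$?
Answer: $- \frac{1105}{8} \approx -138.13$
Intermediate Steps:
$f{\left(g \right)} = g \left(2 + g\right)$
$Z = \frac{3}{8}$ ($Z = \frac{1}{8} \cdot 3 = \frac{3}{8} \approx 0.375$)
$v{\left(z,a \right)} = \frac{3}{8} + a + z$ ($v{\left(z,a \right)} = \left(z + a\right) + \frac{3}{8} = \left(a + z\right) + \frac{3}{8} = \frac{3}{8} + a + z$)
$-120 + v{\left(4,-8 \right)} \sqrt{f{\left(2 \right)} + 17} = -120 + \left(\frac{3}{8} - 8 + 4\right) \sqrt{2 \left(2 + 2\right) + 17} = -120 - \frac{29 \sqrt{2 \cdot 4 + 17}}{8} = -120 - \frac{29 \sqrt{8 + 17}}{8} = -120 - \frac{29 \sqrt{25}}{8} = -120 - \frac{145}{8} = - \frac{1105}{8}$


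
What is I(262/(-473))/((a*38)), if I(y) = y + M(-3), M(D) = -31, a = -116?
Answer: 14925/2084984 ≈ 0.0071583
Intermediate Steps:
I(y) = -31 + y (I(y) = y - 31 = -31 + y)
I(262/(-473))/((a*38)) = (-31 + 262/(-473))/((-116*38)) = (-31 + 262*(-1/473))/(-4408) = (-31 - 262/473)*(-1/4408) = -14925/473*(-1/4408) = 14925/2084984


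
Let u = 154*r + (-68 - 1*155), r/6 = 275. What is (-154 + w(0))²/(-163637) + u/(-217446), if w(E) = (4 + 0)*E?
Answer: -46700619985/35582211102 ≈ -1.3125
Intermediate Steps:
w(E) = 4*E
r = 1650 (r = 6*275 = 1650)
u = 253877 (u = 154*1650 + (-68 - 1*155) = 254100 + (-68 - 155) = 254100 - 223 = 253877)
(-154 + w(0))²/(-163637) + u/(-217446) = (-154 + 4*0)²/(-163637) + 253877/(-217446) = (-154 + 0)²*(-1/163637) + 253877*(-1/217446) = (-154)²*(-1/163637) - 253877/217446 = 23716*(-1/163637) - 253877/217446 = -23716/163637 - 253877/217446 = -46700619985/35582211102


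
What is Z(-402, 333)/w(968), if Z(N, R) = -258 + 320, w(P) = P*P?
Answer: 31/468512 ≈ 6.6167e-5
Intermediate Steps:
w(P) = P**2
Z(N, R) = 62
Z(-402, 333)/w(968) = 62/(968**2) = 62/937024 = 62*(1/937024) = 31/468512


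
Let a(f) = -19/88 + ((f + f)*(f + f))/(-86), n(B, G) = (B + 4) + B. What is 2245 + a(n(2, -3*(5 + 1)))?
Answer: 8482999/3784 ≈ 2241.8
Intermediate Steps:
n(B, G) = 4 + 2*B (n(B, G) = (4 + B) + B = 4 + 2*B)
a(f) = -19/88 - 2*f²/43 (a(f) = -19*1/88 + ((2*f)*(2*f))*(-1/86) = -19/88 + (4*f²)*(-1/86) = -19/88 - 2*f²/43)
2245 + a(n(2, -3*(5 + 1))) = 2245 + (-19/88 - 2*(4 + 2*2)²/43) = 2245 + (-19/88 - 2*(4 + 4)²/43) = 2245 + (-19/88 - 2/43*8²) = 2245 + (-19/88 - 2/43*64) = 2245 + (-19/88 - 128/43) = 2245 - 12081/3784 = 8482999/3784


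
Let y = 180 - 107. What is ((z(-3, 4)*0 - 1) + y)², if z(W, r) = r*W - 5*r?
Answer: 5184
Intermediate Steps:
z(W, r) = -5*r + W*r (z(W, r) = W*r - 5*r = -5*r + W*r)
y = 73
((z(-3, 4)*0 - 1) + y)² = (((4*(-5 - 3))*0 - 1) + 73)² = (((4*(-8))*0 - 1) + 73)² = ((-32*0 - 1) + 73)² = ((0 - 1) + 73)² = (-1 + 73)² = 72² = 5184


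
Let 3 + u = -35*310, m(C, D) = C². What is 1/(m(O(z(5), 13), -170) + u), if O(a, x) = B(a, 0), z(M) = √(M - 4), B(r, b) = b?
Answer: -1/10853 ≈ -9.2140e-5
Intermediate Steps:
z(M) = √(-4 + M)
O(a, x) = 0
u = -10853 (u = -3 - 35*310 = -3 - 10850 = -10853)
1/(m(O(z(5), 13), -170) + u) = 1/(0² - 10853) = 1/(0 - 10853) = 1/(-10853) = -1/10853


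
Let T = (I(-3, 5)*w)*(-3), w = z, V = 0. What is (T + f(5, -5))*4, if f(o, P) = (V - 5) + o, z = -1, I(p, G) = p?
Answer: -36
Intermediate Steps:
f(o, P) = -5 + o (f(o, P) = (0 - 5) + o = -5 + o)
w = -1
T = -9 (T = -3*(-1)*(-3) = 3*(-3) = -9)
(T + f(5, -5))*4 = (-9 + (-5 + 5))*4 = (-9 + 0)*4 = -9*4 = -36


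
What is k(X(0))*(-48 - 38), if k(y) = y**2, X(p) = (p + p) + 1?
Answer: -86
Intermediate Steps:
X(p) = 1 + 2*p (X(p) = 2*p + 1 = 1 + 2*p)
k(X(0))*(-48 - 38) = (1 + 2*0)**2*(-48 - 38) = (1 + 0)**2*(-86) = 1**2*(-86) = 1*(-86) = -86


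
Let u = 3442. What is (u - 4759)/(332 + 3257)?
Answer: -1317/3589 ≈ -0.36695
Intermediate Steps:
(u - 4759)/(332 + 3257) = (3442 - 4759)/(332 + 3257) = -1317/3589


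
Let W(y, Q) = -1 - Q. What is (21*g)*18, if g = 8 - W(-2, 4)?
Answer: 4914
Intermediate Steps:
g = 13 (g = 8 - (-1 - 1*4) = 8 - (-1 - 4) = 8 - 1*(-5) = 8 + 5 = 13)
(21*g)*18 = (21*13)*18 = 273*18 = 4914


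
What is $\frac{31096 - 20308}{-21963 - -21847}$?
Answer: $-93$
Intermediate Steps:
$\frac{31096 - 20308}{-21963 - -21847} = \frac{10788}{-21963 + \left(-18 + 21865\right)} = \frac{10788}{-21963 + 21847} = \frac{10788}{-116} = 10788 \left(- \frac{1}{116}\right) = -93$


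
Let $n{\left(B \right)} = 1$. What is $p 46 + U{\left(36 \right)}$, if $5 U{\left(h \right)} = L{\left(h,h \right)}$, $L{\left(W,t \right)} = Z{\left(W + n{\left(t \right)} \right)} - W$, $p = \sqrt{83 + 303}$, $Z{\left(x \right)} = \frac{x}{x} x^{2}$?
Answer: $\frac{1333}{5} + 46 \sqrt{386} \approx 1170.4$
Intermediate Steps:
$Z{\left(x \right)} = x^{2}$ ($Z{\left(x \right)} = 1 x^{2} = x^{2}$)
$p = \sqrt{386} \approx 19.647$
$L{\left(W,t \right)} = \left(1 + W\right)^{2} - W$ ($L{\left(W,t \right)} = \left(W + 1\right)^{2} - W = \left(1 + W\right)^{2} - W$)
$U{\left(h \right)} = - \frac{h}{5} + \frac{\left(1 + h\right)^{2}}{5}$ ($U{\left(h \right)} = \frac{\left(1 + h\right)^{2} - h}{5} = - \frac{h}{5} + \frac{\left(1 + h\right)^{2}}{5}$)
$p 46 + U{\left(36 \right)} = \sqrt{386} \cdot 46 + \left(\left(- \frac{1}{5}\right) 36 + \frac{\left(1 + 36\right)^{2}}{5}\right) = 46 \sqrt{386} - \left(\frac{36}{5} - \frac{37^{2}}{5}\right) = 46 \sqrt{386} + \left(- \frac{36}{5} + \frac{1}{5} \cdot 1369\right) = 46 \sqrt{386} + \left(- \frac{36}{5} + \frac{1369}{5}\right) = 46 \sqrt{386} + \frac{1333}{5} = \frac{1333}{5} + 46 \sqrt{386}$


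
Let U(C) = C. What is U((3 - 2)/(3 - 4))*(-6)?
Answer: 6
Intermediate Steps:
U((3 - 2)/(3 - 4))*(-6) = ((3 - 2)/(3 - 4))*(-6) = (1/(-1))*(-6) = (1*(-1))*(-6) = -1*(-6) = 6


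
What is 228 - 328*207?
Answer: -67668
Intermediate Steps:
228 - 328*207 = 228 - 67896 = -67668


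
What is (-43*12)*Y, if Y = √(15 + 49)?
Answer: -4128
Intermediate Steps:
Y = 8 (Y = √64 = 8)
(-43*12)*Y = -43*12*8 = -516*8 = -4128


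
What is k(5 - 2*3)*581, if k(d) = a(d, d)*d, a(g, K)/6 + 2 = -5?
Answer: 24402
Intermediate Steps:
a(g, K) = -42 (a(g, K) = -12 + 6*(-5) = -12 - 30 = -42)
k(d) = -42*d
k(5 - 2*3)*581 = -42*(5 - 2*3)*581 = -42*(5 - 6)*581 = -42*(-1)*581 = 42*581 = 24402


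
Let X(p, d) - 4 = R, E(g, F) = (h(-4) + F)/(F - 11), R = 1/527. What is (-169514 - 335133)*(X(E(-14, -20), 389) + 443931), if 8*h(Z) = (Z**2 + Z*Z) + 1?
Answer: -118064056057662/527 ≈ -2.2403e+11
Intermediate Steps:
R = 1/527 ≈ 0.0018975
h(Z) = 1/8 + Z**2/4 (h(Z) = ((Z**2 + Z*Z) + 1)/8 = ((Z**2 + Z**2) + 1)/8 = (2*Z**2 + 1)/8 = (1 + 2*Z**2)/8 = 1/8 + Z**2/4)
E(g, F) = (33/8 + F)/(-11 + F) (E(g, F) = ((1/8 + (1/4)*(-4)**2) + F)/(F - 11) = ((1/8 + (1/4)*16) + F)/(-11 + F) = ((1/8 + 4) + F)/(-11 + F) = (33/8 + F)/(-11 + F))
X(p, d) = 2109/527 (X(p, d) = 4 + 1/527 = 2109/527)
(-169514 - 335133)*(X(E(-14, -20), 389) + 443931) = (-169514 - 335133)*(2109/527 + 443931) = -504647*233953746/527 = -118064056057662/527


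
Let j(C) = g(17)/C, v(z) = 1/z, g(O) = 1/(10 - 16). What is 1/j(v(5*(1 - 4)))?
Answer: ⅖ ≈ 0.40000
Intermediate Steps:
g(O) = -⅙ (g(O) = 1/(-6) = -⅙)
v(z) = 1/z
j(C) = -1/(6*C)
1/j(v(5*(1 - 4))) = 1/(-5*(1 - 4)/6) = 1/(-5*(-3)/6) = 1/(-1/(6*(1/(-15)))) = 1/(-1/(6*(-1/15))) = 1/(-⅙*(-15)) = 1/(5/2) = ⅖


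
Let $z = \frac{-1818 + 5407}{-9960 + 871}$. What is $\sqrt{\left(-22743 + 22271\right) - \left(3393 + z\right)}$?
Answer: $\frac{2 i \sqrt{79813681061}}{9089} \approx 62.166 i$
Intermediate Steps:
$z = - \frac{3589}{9089}$ ($z = \frac{3589}{-9089} = 3589 \left(- \frac{1}{9089}\right) = - \frac{3589}{9089} \approx -0.39487$)
$\sqrt{\left(-22743 + 22271\right) - \left(3393 + z\right)} = \sqrt{\left(-22743 + 22271\right) - \frac{30835388}{9089}} = \sqrt{-472 + \left(-3393 + \frac{3589}{9089}\right)} = \sqrt{-472 - \frac{30835388}{9089}} = \sqrt{- \frac{35125396}{9089}} = \frac{2 i \sqrt{79813681061}}{9089}$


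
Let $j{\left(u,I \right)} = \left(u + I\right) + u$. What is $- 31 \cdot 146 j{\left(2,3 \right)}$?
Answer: $-31682$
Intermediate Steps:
$j{\left(u,I \right)} = I + 2 u$ ($j{\left(u,I \right)} = \left(I + u\right) + u = I + 2 u$)
$- 31 \cdot 146 j{\left(2,3 \right)} = - 31 \cdot 146 \left(3 + 2 \cdot 2\right) = - 31 \cdot 146 \left(3 + 4\right) = - 31 \cdot 146 \cdot 7 = \left(-31\right) 1022 = -31682$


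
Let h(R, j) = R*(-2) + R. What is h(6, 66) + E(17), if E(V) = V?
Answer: 11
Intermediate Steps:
h(R, j) = -R (h(R, j) = -2*R + R = -R)
h(6, 66) + E(17) = -1*6 + 17 = -6 + 17 = 11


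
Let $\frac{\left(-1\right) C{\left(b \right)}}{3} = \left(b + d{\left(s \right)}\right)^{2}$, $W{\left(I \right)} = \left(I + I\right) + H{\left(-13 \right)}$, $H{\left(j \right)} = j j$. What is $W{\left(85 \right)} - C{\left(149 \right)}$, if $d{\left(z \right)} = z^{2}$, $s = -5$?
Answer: $91167$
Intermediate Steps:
$H{\left(j \right)} = j^{2}$
$W{\left(I \right)} = 169 + 2 I$ ($W{\left(I \right)} = \left(I + I\right) + \left(-13\right)^{2} = 2 I + 169 = 169 + 2 I$)
$C{\left(b \right)} = - 3 \left(25 + b\right)^{2}$ ($C{\left(b \right)} = - 3 \left(b + \left(-5\right)^{2}\right)^{2} = - 3 \left(b + 25\right)^{2} = - 3 \left(25 + b\right)^{2}$)
$W{\left(85 \right)} - C{\left(149 \right)} = \left(169 + 2 \cdot 85\right) - - 3 \left(25 + 149\right)^{2} = \left(169 + 170\right) - - 3 \cdot 174^{2} = 339 - \left(-3\right) 30276 = 339 - -90828 = 339 + 90828 = 91167$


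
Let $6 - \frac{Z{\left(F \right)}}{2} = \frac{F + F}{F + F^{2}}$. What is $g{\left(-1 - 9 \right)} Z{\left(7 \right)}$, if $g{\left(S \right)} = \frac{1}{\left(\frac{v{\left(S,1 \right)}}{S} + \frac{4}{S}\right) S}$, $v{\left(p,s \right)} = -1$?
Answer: $\frac{23}{6} \approx 3.8333$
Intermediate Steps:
$Z{\left(F \right)} = 12 - \frac{4 F}{F + F^{2}}$ ($Z{\left(F \right)} = 12 - 2 \frac{F + F}{F + F^{2}} = 12 - 2 \frac{2 F}{F + F^{2}} = 12 - \frac{4 F}{F + F^{2}}$)
$g{\left(S \right)} = \frac{1}{3}$ ($g{\left(S \right)} = \frac{1}{\left(- \frac{1}{S} + \frac{4}{S}\right) S} = \frac{1}{\frac{3}{S} S} = \frac{1}{3}$)
$g{\left(-1 - 9 \right)} Z{\left(7 \right)} = \frac{4 \frac{1}{1 + 7} \left(2 + 3 \cdot 7\right)}{3} = \frac{4 \cdot \frac{1}{8} \left(2 + 21\right)}{3} = \frac{4 \cdot \frac{1}{8} \cdot 23}{3} = \frac{1}{3} \cdot \frac{23}{2} = \frac{23}{6}$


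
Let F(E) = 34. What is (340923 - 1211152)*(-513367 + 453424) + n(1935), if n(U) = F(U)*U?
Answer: 52164202737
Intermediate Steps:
n(U) = 34*U
(340923 - 1211152)*(-513367 + 453424) + n(1935) = (340923 - 1211152)*(-513367 + 453424) + 34*1935 = -870229*(-59943) + 65790 = 52164136947 + 65790 = 52164202737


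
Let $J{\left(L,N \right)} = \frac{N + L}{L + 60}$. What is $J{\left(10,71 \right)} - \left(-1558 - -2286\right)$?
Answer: $- \frac{50879}{70} \approx -726.84$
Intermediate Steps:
$J{\left(L,N \right)} = \frac{L + N}{60 + L}$
$J{\left(10,71 \right)} - \left(-1558 - -2286\right) = \frac{10 + 71}{60 + 10} - \left(-1558 - -2286\right) = \frac{1}{70} \cdot 81 - \left(-1558 + 2286\right) = \frac{1}{70} \cdot 81 - 728 = \frac{81}{70} - 728 = - \frac{50879}{70}$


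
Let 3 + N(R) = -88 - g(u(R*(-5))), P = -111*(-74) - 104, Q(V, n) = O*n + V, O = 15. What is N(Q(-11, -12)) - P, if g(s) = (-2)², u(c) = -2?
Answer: -8205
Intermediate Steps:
g(s) = 4
Q(V, n) = V + 15*n (Q(V, n) = 15*n + V = V + 15*n)
P = 8110 (P = 8214 - 104 = 8110)
N(R) = -95 (N(R) = -3 + (-88 - 1*4) = -3 + (-88 - 4) = -3 - 92 = -95)
N(Q(-11, -12)) - P = -95 - 1*8110 = -95 - 8110 = -8205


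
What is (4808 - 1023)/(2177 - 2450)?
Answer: -3785/273 ≈ -13.864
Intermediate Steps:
(4808 - 1023)/(2177 - 2450) = 3785/(-273) = 3785*(-1/273) = -3785/273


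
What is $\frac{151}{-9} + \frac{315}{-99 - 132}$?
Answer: $- \frac{1796}{99} \approx -18.141$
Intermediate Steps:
$\frac{151}{-9} + \frac{315}{-99 - 132} = 151 \left(- \frac{1}{9}\right) + \frac{315}{-99 - 132} = - \frac{151}{9} + \frac{315}{-231} = - \frac{151}{9} + 315 \left(- \frac{1}{231}\right) = - \frac{151}{9} - \frac{15}{11} = - \frac{1796}{99}$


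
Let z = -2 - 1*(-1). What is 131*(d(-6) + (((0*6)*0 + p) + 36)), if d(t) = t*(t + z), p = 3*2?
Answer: 11004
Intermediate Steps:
z = -1 (z = -2 + 1 = -1)
p = 6
d(t) = t*(-1 + t) (d(t) = t*(t - 1) = t*(-1 + t))
131*(d(-6) + (((0*6)*0 + p) + 36)) = 131*(-6*(-1 - 6) + (((0*6)*0 + 6) + 36)) = 131*(-6*(-7) + ((0*0 + 6) + 36)) = 131*(42 + ((0 + 6) + 36)) = 131*(42 + (6 + 36)) = 131*(42 + 42) = 131*84 = 11004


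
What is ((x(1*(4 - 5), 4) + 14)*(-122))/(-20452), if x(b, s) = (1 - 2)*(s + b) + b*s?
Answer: 427/10226 ≈ 0.041756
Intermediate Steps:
x(b, s) = -b - s + b*s (x(b, s) = -(b + s) + b*s = (-b - s) + b*s = -b - s + b*s)
((x(1*(4 - 5), 4) + 14)*(-122))/(-20452) = (((-(4 - 5) - 1*4 + (1*(4 - 5))*4) + 14)*(-122))/(-20452) = (((-(-1) - 4 + (1*(-1))*4) + 14)*(-122))*(-1/20452) = (((-1*(-1) - 4 - 1*4) + 14)*(-122))*(-1/20452) = (((1 - 4 - 4) + 14)*(-122))*(-1/20452) = ((-7 + 14)*(-122))*(-1/20452) = (7*(-122))*(-1/20452) = -854*(-1/20452) = 427/10226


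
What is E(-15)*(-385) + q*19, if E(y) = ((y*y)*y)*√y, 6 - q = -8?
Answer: 266 + 1299375*I*√15 ≈ 266.0 + 5.0325e+6*I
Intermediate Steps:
q = 14 (q = 6 - 1*(-8) = 6 + 8 = 14)
E(y) = y^(7/2) (E(y) = (y²*y)*√y = y³*√y = y^(7/2))
E(-15)*(-385) + q*19 = (-15)^(7/2)*(-385) + 14*19 = -3375*I*√15*(-385) + 266 = 1299375*I*√15 + 266 = 266 + 1299375*I*√15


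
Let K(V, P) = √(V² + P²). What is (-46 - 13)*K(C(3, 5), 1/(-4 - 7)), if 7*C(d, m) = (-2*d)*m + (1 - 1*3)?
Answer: -59*√123953/77 ≈ -269.77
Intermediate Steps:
C(d, m) = -2/7 - 2*d*m/7 (C(d, m) = ((-2*d)*m + (1 - 1*3))/7 = (-2*d*m + (1 - 3))/7 = (-2*d*m - 2)/7 = (-2 - 2*d*m)/7 = -2/7 - 2*d*m/7)
K(V, P) = √(P² + V²)
(-46 - 13)*K(C(3, 5), 1/(-4 - 7)) = (-46 - 13)*√((1/(-4 - 7))² + (-2/7 - 2/7*3*5)²) = -59*√((1/(-11))² + (-2/7 - 30/7)²) = -59*√((-1/11)² + (-32/7)²) = -59*√(1/121 + 1024/49) = -59*√123953/77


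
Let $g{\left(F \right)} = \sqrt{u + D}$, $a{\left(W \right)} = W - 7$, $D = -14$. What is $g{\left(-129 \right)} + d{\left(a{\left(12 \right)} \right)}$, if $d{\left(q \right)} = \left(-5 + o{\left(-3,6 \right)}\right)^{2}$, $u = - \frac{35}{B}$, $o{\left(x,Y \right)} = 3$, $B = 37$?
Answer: $4 + \frac{i \sqrt{20461}}{37} \approx 4.0 + 3.866 i$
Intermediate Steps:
$u = - \frac{35}{37} \approx -0.94595$
$a{\left(W \right)} = -7 + W$ ($a{\left(W \right)} = W - 7 = -7 + W$)
$g{\left(F \right)} = \frac{i \sqrt{20461}}{37}$ ($g{\left(F \right)} = \sqrt{- \frac{35}{37} - 14} = \sqrt{- \frac{553}{37}} = \frac{i \sqrt{20461}}{37}$)
$d{\left(q \right)} = 4$ ($d{\left(q \right)} = \left(-5 + 3\right)^{2} = \left(-2\right)^{2} = 4$)
$g{\left(-129 \right)} + d{\left(a{\left(12 \right)} \right)} = \frac{i \sqrt{20461}}{37} + 4 = 4 + \frac{i \sqrt{20461}}{37}$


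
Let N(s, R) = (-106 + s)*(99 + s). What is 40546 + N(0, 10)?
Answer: 30052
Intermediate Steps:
40546 + N(0, 10) = 40546 + (-10494 + 0² - 7*0) = 40546 + (-10494 + 0 + 0) = 40546 - 10494 = 30052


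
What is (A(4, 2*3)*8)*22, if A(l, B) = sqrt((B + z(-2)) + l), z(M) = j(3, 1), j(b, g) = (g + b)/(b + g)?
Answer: 176*sqrt(11) ≈ 583.73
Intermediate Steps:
j(b, g) = 1 (j(b, g) = (b + g)/(b + g) = 1)
z(M) = 1
A(l, B) = sqrt(1 + B + l) (A(l, B) = sqrt((B + 1) + l) = sqrt((1 + B) + l) = sqrt(1 + B + l))
(A(4, 2*3)*8)*22 = (sqrt(1 + 2*3 + 4)*8)*22 = (sqrt(1 + 6 + 4)*8)*22 = (sqrt(11)*8)*22 = (8*sqrt(11))*22 = 176*sqrt(11)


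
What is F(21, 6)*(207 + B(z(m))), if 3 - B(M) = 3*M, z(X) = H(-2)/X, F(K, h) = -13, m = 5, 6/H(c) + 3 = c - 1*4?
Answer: -13676/5 ≈ -2735.2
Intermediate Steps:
H(c) = 6/(-7 + c) (H(c) = 6/(-3 + (c - 1*4)) = 6/(-3 + (c - 4)) = 6/(-3 + (-4 + c)) = 6/(-7 + c))
z(X) = -2/(3*X) (z(X) = (6/(-7 - 2))/X = (6/(-9))/X = (6*(-⅑))/X = -2/(3*X))
B(M) = 3 - 3*M
F(21, 6)*(207 + B(z(m))) = -13*(207 + (3 - (-2)/5)) = -13*(207 + (3 - 3*(-2/15))) = -13*(207 + (3 + ⅖)) = -13*(207 + 17/5) = -13*1052/5 = -13676/5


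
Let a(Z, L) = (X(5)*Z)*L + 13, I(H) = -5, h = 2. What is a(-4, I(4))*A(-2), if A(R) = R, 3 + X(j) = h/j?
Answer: 78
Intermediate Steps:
X(j) = -3 + 2/j
a(Z, L) = 13 - 13*L*Z/5 (a(Z, L) = ((-3 + 2/5)*Z)*L + 13 = ((-3 + 2*(⅕))*Z)*L + 13 = ((-3 + ⅖)*Z)*L + 13 = (-13*Z/5)*L + 13 = -13*L*Z/5 + 13 = 13 - 13*L*Z/5)
a(-4, I(4))*A(-2) = (13 - 13/5*(-5)*(-4))*(-2) = (13 - 52)*(-2) = -39*(-2) = 78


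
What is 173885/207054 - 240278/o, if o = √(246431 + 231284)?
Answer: 173885/207054 - 240278*√477715/477715 ≈ -346.80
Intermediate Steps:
o = √477715 ≈ 691.17
173885/207054 - 240278/o = 173885/207054 - 240278*√477715/477715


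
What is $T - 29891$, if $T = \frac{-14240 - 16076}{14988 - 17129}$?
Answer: $- \frac{63966315}{2141} \approx -29877.0$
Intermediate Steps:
$T = \frac{30316}{2141}$ ($T = - \frac{30316}{-2141} = \left(-30316\right) \left(- \frac{1}{2141}\right) = \frac{30316}{2141} \approx 14.16$)
$T - 29891 = \frac{30316}{2141} - 29891 = - \frac{63966315}{2141}$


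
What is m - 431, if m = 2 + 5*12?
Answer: -369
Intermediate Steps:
m = 62 (m = 2 + 60 = 62)
m - 431 = 62 - 431 = -369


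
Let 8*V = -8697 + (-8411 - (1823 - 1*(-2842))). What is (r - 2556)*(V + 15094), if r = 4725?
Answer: 214685451/8 ≈ 2.6836e+7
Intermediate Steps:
V = -21773/8 (V = (-8697 + (-8411 - (1823 - 1*(-2842))))/8 = (-8697 + (-8411 - (1823 + 2842)))/8 = (-8697 + (-8411 - 1*4665))/8 = (-8697 + (-8411 - 4665))/8 = (-8697 - 13076)/8 = (⅛)*(-21773) = -21773/8 ≈ -2721.6)
(r - 2556)*(V + 15094) = (4725 - 2556)*(-21773/8 + 15094) = 2169*(98979/8) = 214685451/8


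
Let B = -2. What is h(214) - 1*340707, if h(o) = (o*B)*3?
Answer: -341991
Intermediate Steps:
h(o) = -6*o (h(o) = (o*(-2))*3 = -2*o*3 = -6*o)
h(214) - 1*340707 = -6*214 - 1*340707 = -1284 - 340707 = -341991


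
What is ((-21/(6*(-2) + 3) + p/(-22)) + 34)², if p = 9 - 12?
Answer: 5793649/4356 ≈ 1330.0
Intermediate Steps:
p = -3
((-21/(6*(-2) + 3) + p/(-22)) + 34)² = ((-21/(6*(-2) + 3) - 3/(-22)) + 34)² = ((-21/(-12 + 3) - 3*(-1/22)) + 34)² = ((-21/(-9) + 3/22) + 34)² = ((-21*(-⅑) + 3/22) + 34)² = ((7/3 + 3/22) + 34)² = (163/66 + 34)² = (2407/66)² = 5793649/4356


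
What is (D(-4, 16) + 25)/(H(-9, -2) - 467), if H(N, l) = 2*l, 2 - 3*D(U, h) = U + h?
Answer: -65/1413 ≈ -0.046001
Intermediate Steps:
D(U, h) = ⅔ - U/3 - h/3 (D(U, h) = ⅔ - (U + h)/3 = ⅔ + (-U/3 - h/3) = ⅔ - U/3 - h/3)
(D(-4, 16) + 25)/(H(-9, -2) - 467) = ((⅔ - ⅓*(-4) - ⅓*16) + 25)/(2*(-2) - 467) = ((⅔ + 4/3 - 16/3) + 25)/(-4 - 467) = (-10/3 + 25)/(-471) = (65/3)*(-1/471) = -65/1413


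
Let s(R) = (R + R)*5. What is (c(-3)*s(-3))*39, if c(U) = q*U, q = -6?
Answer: -21060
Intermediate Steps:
s(R) = 10*R (s(R) = (2*R)*5 = 10*R)
c(U) = -6*U
(c(-3)*s(-3))*39 = ((-6*(-3))*(10*(-3)))*39 = (18*(-30))*39 = -540*39 = -21060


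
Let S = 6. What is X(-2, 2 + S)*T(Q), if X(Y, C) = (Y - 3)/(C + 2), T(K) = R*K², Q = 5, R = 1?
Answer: -25/2 ≈ -12.500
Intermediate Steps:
T(K) = K² (T(K) = 1*K² = K²)
X(Y, C) = (-3 + Y)/(2 + C)
X(-2, 2 + S)*T(Q) = ((-3 - 2)/(2 + (2 + 6)))*5² = (-5/(2 + 8))*25 = (-5/10)*25 = ((⅒)*(-5))*25 = -½*25 = -25/2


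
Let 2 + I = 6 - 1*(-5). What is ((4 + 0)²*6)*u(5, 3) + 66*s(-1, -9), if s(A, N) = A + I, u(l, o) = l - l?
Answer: 528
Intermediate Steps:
I = 9 (I = -2 + (6 - 1*(-5)) = -2 + (6 + 5) = -2 + 11 = 9)
u(l, o) = 0
s(A, N) = 9 + A (s(A, N) = A + 9 = 9 + A)
((4 + 0)²*6)*u(5, 3) + 66*s(-1, -9) = ((4 + 0)²*6)*0 + 66*(9 - 1) = (4²*6)*0 + 66*8 = (16*6)*0 + 528 = 96*0 + 528 = 0 + 528 = 528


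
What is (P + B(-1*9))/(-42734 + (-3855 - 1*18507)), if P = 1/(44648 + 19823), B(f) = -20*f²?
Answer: 104443019/4196804216 ≈ 0.024886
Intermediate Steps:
P = 1/64471 ≈ 1.5511e-5
(P + B(-1*9))/(-42734 + (-3855 - 1*18507)) = (1/64471 - 20*(-1*9)²)/(-42734 + (-3855 - 1*18507)) = (1/64471 - 20*(-9)²)/(-42734 + (-3855 - 18507)) = (1/64471 - 20*81)/(-42734 - 22362) = (1/64471 - 1620)/(-65096) = -104443019/64471*(-1/65096) = 104443019/4196804216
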